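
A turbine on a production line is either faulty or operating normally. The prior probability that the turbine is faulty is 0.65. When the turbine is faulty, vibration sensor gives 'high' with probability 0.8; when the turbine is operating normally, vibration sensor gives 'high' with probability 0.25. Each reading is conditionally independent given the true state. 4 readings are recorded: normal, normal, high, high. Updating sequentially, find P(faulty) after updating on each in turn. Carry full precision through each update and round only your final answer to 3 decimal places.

After 'normal': P(faulty) = 0.2·0.6500 / (0.2·0.6500 + 0.75·0.3500) ≈ 0.3312
After 'normal': P(faulty) = 0.2·0.3312 / (0.2·0.3312 + 0.75·0.6688) ≈ 0.1167
After 'high': P(faulty) = 0.8·0.1167 / (0.8·0.1167 + 0.25·0.8833) ≈ 0.2971
After 'high': P(faulty) = 0.8·0.2971 / (0.8·0.2971 + 0.25·0.7029) ≈ 0.5749

0.575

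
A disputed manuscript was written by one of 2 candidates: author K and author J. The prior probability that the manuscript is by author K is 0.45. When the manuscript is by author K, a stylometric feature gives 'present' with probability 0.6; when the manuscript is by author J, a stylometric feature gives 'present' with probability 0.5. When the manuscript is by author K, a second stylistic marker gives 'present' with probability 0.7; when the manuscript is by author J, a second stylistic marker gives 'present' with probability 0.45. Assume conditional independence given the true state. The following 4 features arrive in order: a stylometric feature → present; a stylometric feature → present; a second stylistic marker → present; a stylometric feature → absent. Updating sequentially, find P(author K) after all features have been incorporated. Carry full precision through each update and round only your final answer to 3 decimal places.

Each posterior becomes the prior for the next update.
After a stylometric feature='present': P(author K) = 0.6·0.4500 / (0.6·0.4500 + 0.5·0.5500) ≈ 0.4954
After a stylometric feature='present': P(author K) = 0.6·0.4954 / (0.6·0.4954 + 0.5·0.5046) ≈ 0.5409
After a second stylistic marker='present': P(author K) = 0.7·0.5409 / (0.7·0.5409 + 0.45·0.4591) ≈ 0.6470
After a stylometric feature='absent': P(author K) = 0.4·0.6470 / (0.4·0.6470 + 0.5·0.3530) ≈ 0.5945

0.595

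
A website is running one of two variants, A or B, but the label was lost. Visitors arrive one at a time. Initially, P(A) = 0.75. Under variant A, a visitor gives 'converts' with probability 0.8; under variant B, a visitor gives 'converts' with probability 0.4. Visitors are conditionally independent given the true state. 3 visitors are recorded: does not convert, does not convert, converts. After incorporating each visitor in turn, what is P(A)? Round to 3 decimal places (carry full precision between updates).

After 'does not convert': P(A) = 0.2·0.7500 / (0.2·0.7500 + 0.6·0.2500) ≈ 0.5000
After 'does not convert': P(A) = 0.2·0.5000 / (0.2·0.5000 + 0.6·0.5000) ≈ 0.2500
After 'converts': P(A) = 0.8·0.2500 / (0.8·0.2500 + 0.4·0.7500) ≈ 0.4000

0.400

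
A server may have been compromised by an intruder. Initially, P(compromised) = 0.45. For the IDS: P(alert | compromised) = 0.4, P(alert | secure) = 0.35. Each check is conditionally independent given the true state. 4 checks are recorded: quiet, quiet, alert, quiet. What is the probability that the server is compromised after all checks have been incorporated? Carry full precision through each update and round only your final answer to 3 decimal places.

Each posterior becomes the prior for the next update.
After 'quiet': P(compromised) = 0.6·0.4500 / (0.6·0.4500 + 0.65·0.5500) ≈ 0.4303
After 'quiet': P(compromised) = 0.6·0.4303 / (0.6·0.4303 + 0.65·0.5697) ≈ 0.4108
After 'alert': P(compromised) = 0.4·0.4108 / (0.4·0.4108 + 0.35·0.5892) ≈ 0.4434
After 'quiet': P(compromised) = 0.6·0.4434 / (0.6·0.4434 + 0.65·0.5566) ≈ 0.4238

0.424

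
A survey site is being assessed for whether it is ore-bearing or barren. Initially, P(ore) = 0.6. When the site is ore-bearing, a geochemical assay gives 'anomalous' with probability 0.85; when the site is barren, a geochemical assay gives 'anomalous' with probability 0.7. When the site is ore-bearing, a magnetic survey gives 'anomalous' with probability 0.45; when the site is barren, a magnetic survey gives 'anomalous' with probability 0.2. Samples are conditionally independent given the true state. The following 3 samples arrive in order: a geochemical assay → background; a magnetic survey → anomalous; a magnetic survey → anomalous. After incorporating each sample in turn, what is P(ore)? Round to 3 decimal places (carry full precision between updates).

0.792

After a geochemical assay='background': P(ore) = 0.15·0.6000 / (0.15·0.6000 + 0.3·0.4000) ≈ 0.4286
After a magnetic survey='anomalous': P(ore) = 0.45·0.4286 / (0.45·0.4286 + 0.2·0.5714) ≈ 0.6279
After a magnetic survey='anomalous': P(ore) = 0.45·0.6279 / (0.45·0.6279 + 0.2·0.3721) ≈ 0.7915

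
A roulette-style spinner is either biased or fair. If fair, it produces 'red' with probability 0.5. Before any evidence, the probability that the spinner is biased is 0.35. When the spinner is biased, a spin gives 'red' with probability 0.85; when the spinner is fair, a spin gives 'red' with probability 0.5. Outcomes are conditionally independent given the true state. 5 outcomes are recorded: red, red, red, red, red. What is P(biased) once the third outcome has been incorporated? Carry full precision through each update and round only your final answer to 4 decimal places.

Apply Bayes' rule sequentially, carrying P(biased) forward.
After 'red': P(biased) = 0.85·0.3500 / (0.85·0.3500 + 0.5·0.6500) ≈ 0.4779
After 'red': P(biased) = 0.85·0.4779 / (0.85·0.4779 + 0.5·0.5221) ≈ 0.6088
After 'red': P(biased) = 0.85·0.6088 / (0.85·0.6088 + 0.5·0.3912) ≈ 0.7257

0.7257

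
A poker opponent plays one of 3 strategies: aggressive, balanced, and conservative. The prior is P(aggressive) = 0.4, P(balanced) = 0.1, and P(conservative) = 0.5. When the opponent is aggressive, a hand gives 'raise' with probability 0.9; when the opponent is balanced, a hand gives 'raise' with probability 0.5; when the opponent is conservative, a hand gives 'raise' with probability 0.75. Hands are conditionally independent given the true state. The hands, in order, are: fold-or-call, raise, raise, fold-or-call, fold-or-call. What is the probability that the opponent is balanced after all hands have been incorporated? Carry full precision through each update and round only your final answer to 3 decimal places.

0.398

After 'fold-or-call': normaliser = 0.1·0.4000 + 0.5·0.1000 + 0.25·0.5000; P(aggressive) ≈ 0.1860, P(balanced) ≈ 0.2326, P(conservative) ≈ 0.5814
After 'raise': normaliser = 0.9·0.1860 + 0.5·0.2326 + 0.75·0.5814; P(aggressive) ≈ 0.2326, P(balanced) ≈ 0.1616, P(conservative) ≈ 0.6058
After 'raise': normaliser = 0.9·0.2326 + 0.5·0.1616 + 0.75·0.6058; P(aggressive) ≈ 0.2812, P(balanced) ≈ 0.1085, P(conservative) ≈ 0.6103
After 'fold-or-call': normaliser = 0.1·0.2812 + 0.5·0.1085 + 0.25·0.6103; P(aggressive) ≈ 0.1197, P(balanced) ≈ 0.2309, P(conservative) ≈ 0.6494
After 'fold-or-call': normaliser = 0.1·0.1197 + 0.5·0.2309 + 0.25·0.6494; P(aggressive) ≈ 0.0413, P(balanced) ≈ 0.3984, P(conservative) ≈ 0.5603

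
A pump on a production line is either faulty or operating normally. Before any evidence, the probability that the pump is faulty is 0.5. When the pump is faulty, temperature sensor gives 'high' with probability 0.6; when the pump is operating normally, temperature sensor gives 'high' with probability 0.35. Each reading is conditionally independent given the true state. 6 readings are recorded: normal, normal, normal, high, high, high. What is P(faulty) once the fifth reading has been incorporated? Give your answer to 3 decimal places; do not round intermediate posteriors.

After 'normal': P(faulty) = 0.4·0.5000 / (0.4·0.5000 + 0.65·0.5000) ≈ 0.3810
After 'normal': P(faulty) = 0.4·0.3810 / (0.4·0.3810 + 0.65·0.6190) ≈ 0.2747
After 'normal': P(faulty) = 0.4·0.2747 / (0.4·0.2747 + 0.65·0.7253) ≈ 0.1890
After 'high': P(faulty) = 0.6·0.1890 / (0.6·0.1890 + 0.35·0.8110) ≈ 0.2855
After 'high': P(faulty) = 0.6·0.2855 / (0.6·0.2855 + 0.35·0.7145) ≈ 0.4065

0.406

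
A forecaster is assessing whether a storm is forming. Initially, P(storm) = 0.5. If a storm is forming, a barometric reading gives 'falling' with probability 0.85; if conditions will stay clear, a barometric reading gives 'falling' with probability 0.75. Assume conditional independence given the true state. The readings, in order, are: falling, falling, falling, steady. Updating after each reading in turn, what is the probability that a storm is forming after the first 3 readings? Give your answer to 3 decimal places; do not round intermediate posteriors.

0.593

Apply Bayes' rule sequentially, carrying P(storm) forward.
After 'falling': P(storm) = 0.85·0.5000 / (0.85·0.5000 + 0.75·0.5000) ≈ 0.5312
After 'falling': P(storm) = 0.85·0.5312 / (0.85·0.5312 + 0.75·0.4688) ≈ 0.5623
After 'falling': P(storm) = 0.85·0.5623 / (0.85·0.5623 + 0.75·0.4377) ≈ 0.5928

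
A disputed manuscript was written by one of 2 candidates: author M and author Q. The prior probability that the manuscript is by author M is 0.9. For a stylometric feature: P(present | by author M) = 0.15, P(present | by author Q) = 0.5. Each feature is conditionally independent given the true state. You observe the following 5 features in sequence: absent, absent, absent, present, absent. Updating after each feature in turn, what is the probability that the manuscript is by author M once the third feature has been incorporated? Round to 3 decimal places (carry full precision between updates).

After 'absent': P(author M) = 0.85·0.9000 / (0.85·0.9000 + 0.5·0.1000) ≈ 0.9387
After 'absent': P(author M) = 0.85·0.9387 / (0.85·0.9387 + 0.5·0.0613) ≈ 0.9630
After 'absent': P(author M) = 0.85·0.9630 / (0.85·0.9630 + 0.5·0.0370) ≈ 0.9779

0.978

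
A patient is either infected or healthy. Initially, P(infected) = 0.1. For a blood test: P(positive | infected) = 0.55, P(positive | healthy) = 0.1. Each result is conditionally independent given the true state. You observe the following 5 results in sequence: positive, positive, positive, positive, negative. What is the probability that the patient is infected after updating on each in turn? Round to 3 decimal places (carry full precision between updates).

After 'positive': P(infected) = 0.55·0.1000 / (0.55·0.1000 + 0.1·0.9000) ≈ 0.3793
After 'positive': P(infected) = 0.55·0.3793 / (0.55·0.3793 + 0.1·0.6207) ≈ 0.7707
After 'positive': P(infected) = 0.55·0.7707 / (0.55·0.7707 + 0.1·0.2293) ≈ 0.9487
After 'positive': P(infected) = 0.55·0.9487 / (0.55·0.9487 + 0.1·0.0513) ≈ 0.9903
After 'negative': P(infected) = 0.45·0.9903 / (0.45·0.9903 + 0.9·0.0097) ≈ 0.9807

0.981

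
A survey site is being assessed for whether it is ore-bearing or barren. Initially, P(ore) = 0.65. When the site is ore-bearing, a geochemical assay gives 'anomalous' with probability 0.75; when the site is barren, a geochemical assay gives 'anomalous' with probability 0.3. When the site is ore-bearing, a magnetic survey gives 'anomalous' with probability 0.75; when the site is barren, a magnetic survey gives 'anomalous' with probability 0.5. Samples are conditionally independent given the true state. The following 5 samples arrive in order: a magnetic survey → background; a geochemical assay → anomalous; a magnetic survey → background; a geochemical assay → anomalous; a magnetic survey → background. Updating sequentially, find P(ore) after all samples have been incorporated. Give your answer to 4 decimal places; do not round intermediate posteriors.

0.5920

Apply Bayes' rule sequentially, carrying P(ore) forward.
After a magnetic survey='background': P(ore) = 0.25·0.6500 / (0.25·0.6500 + 0.5·0.3500) ≈ 0.4815
After a geochemical assay='anomalous': P(ore) = 0.75·0.4815 / (0.75·0.4815 + 0.3·0.5185) ≈ 0.6989
After a magnetic survey='background': P(ore) = 0.25·0.6989 / (0.25·0.6989 + 0.5·0.3011) ≈ 0.5372
After a geochemical assay='anomalous': P(ore) = 0.75·0.5372 / (0.75·0.5372 + 0.3·0.4628) ≈ 0.7437
After a magnetic survey='background': P(ore) = 0.25·0.7437 / (0.25·0.7437 + 0.5·0.2563) ≈ 0.5920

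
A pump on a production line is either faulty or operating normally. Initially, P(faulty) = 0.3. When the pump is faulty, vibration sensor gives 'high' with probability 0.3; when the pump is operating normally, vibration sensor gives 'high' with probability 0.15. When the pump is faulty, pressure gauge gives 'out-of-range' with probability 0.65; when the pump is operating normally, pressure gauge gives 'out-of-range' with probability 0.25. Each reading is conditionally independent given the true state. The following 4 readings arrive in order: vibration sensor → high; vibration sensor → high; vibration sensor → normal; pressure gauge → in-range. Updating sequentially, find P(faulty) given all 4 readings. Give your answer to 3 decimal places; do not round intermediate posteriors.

0.397

After vibration sensor='high': P(faulty) = 0.3·0.3000 / (0.3·0.3000 + 0.15·0.7000) ≈ 0.4615
After vibration sensor='high': P(faulty) = 0.3·0.4615 / (0.3·0.4615 + 0.15·0.5385) ≈ 0.6316
After vibration sensor='normal': P(faulty) = 0.7·0.6316 / (0.7·0.6316 + 0.85·0.3684) ≈ 0.5854
After pressure gauge='in-range': P(faulty) = 0.35·0.5854 / (0.35·0.5854 + 0.75·0.4146) ≈ 0.3972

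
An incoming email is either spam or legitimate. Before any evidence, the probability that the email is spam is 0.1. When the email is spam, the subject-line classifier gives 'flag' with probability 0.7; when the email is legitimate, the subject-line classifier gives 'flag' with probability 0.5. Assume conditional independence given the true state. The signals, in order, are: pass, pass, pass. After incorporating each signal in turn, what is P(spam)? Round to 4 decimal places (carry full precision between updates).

0.0234

Apply Bayes' rule sequentially, carrying P(spam) forward.
After 'pass': P(spam) = 0.3·0.1000 / (0.3·0.1000 + 0.5·0.9000) ≈ 0.0625
After 'pass': P(spam) = 0.3·0.0625 / (0.3·0.0625 + 0.5·0.9375) ≈ 0.0385
After 'pass': P(spam) = 0.3·0.0385 / (0.3·0.0385 + 0.5·0.9615) ≈ 0.0234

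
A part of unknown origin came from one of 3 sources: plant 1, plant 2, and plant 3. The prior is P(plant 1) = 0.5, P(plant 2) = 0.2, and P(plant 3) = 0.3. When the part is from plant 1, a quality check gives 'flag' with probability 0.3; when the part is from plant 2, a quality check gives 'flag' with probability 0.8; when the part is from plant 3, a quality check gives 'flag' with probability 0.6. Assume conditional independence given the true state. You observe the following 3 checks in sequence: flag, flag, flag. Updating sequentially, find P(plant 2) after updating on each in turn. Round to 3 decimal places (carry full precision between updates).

After 'flag': normaliser = 0.3·0.5000 + 0.8·0.2000 + 0.6·0.3000; P(plant 1) ≈ 0.3061, P(plant 2) ≈ 0.3265, P(plant 3) ≈ 0.3673
After 'flag': normaliser = 0.3·0.3061 + 0.8·0.3265 + 0.6·0.3673; P(plant 1) ≈ 0.1601, P(plant 2) ≈ 0.4555, P(plant 3) ≈ 0.3843
After 'flag': normaliser = 0.3·0.1601 + 0.8·0.4555 + 0.6·0.3843; P(plant 1) ≈ 0.0747, P(plant 2) ≈ 0.5667, P(plant 3) ≈ 0.3586

0.567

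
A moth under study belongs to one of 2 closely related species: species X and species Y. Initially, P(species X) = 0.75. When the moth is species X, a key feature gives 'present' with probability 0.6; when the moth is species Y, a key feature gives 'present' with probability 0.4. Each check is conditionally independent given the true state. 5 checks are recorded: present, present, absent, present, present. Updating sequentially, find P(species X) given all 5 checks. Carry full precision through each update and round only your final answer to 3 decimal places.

0.910

After 'present': P(species X) = 0.6·0.7500 / (0.6·0.7500 + 0.4·0.2500) ≈ 0.8182
After 'present': P(species X) = 0.6·0.8182 / (0.6·0.8182 + 0.4·0.1818) ≈ 0.8710
After 'absent': P(species X) = 0.4·0.8710 / (0.4·0.8710 + 0.6·0.1290) ≈ 0.8182
After 'present': P(species X) = 0.6·0.8182 / (0.6·0.8182 + 0.4·0.1818) ≈ 0.8710
After 'present': P(species X) = 0.6·0.8710 / (0.6·0.8710 + 0.4·0.1290) ≈ 0.9101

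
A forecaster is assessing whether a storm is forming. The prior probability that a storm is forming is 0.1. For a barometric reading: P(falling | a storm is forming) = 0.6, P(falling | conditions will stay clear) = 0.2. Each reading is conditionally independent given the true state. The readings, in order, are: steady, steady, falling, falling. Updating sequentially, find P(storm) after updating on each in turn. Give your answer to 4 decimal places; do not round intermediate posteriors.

0.2000

Each posterior becomes the prior for the next update.
After 'steady': P(storm) = 0.4·0.1000 / (0.4·0.1000 + 0.8·0.9000) ≈ 0.0526
After 'steady': P(storm) = 0.4·0.0526 / (0.4·0.0526 + 0.8·0.9474) ≈ 0.0270
After 'falling': P(storm) = 0.6·0.0270 / (0.6·0.0270 + 0.2·0.9730) ≈ 0.0769
After 'falling': P(storm) = 0.6·0.0769 / (0.6·0.0769 + 0.2·0.9231) ≈ 0.2000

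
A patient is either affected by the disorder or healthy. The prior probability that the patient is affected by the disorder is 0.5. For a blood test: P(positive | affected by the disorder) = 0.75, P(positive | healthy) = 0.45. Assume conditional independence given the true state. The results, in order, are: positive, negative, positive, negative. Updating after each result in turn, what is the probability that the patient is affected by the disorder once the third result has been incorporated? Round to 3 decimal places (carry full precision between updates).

0.558

After 'positive': P(affected) = 0.75·0.5000 / (0.75·0.5000 + 0.45·0.5000) ≈ 0.6250
After 'negative': P(affected) = 0.25·0.6250 / (0.25·0.6250 + 0.55·0.3750) ≈ 0.4310
After 'positive': P(affected) = 0.75·0.4310 / (0.75·0.4310 + 0.45·0.5690) ≈ 0.5580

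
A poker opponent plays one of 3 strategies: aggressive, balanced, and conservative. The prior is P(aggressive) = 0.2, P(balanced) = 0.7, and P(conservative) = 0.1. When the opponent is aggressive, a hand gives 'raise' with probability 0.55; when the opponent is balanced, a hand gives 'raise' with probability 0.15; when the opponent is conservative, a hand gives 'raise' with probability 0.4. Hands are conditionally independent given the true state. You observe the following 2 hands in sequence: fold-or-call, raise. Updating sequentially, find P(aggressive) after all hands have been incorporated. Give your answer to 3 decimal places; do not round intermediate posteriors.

After 'fold-or-call': normaliser = 0.45·0.2000 + 0.85·0.7000 + 0.6·0.1000; P(aggressive) ≈ 0.1208, P(balanced) ≈ 0.7987, P(conservative) ≈ 0.0805
After 'raise': normaliser = 0.55·0.1208 + 0.15·0.7987 + 0.4·0.0805; P(aggressive) ≈ 0.3041, P(balanced) ≈ 0.5484, P(conservative) ≈ 0.1475

0.304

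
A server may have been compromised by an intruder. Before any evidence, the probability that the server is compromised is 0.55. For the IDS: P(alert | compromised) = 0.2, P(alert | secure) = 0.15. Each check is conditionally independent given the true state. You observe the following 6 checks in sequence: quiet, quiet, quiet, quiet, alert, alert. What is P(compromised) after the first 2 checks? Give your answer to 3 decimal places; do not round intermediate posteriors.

After 'quiet': P(compromised) = 0.8·0.5500 / (0.8·0.5500 + 0.85·0.4500) ≈ 0.5350
After 'quiet': P(compromised) = 0.8·0.5350 / (0.8·0.5350 + 0.85·0.4650) ≈ 0.5198

0.520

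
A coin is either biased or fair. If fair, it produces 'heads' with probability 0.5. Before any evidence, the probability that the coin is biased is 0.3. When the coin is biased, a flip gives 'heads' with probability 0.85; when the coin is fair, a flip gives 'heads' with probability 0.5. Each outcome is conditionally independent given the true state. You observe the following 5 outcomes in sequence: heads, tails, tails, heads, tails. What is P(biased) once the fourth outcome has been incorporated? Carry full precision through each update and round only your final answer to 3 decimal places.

0.100

Each posterior becomes the prior for the next update.
After 'heads': P(biased) = 0.85·0.3000 / (0.85·0.3000 + 0.5·0.7000) ≈ 0.4215
After 'tails': P(biased) = 0.15·0.4215 / (0.15·0.4215 + 0.5·0.5785) ≈ 0.1794
After 'tails': P(biased) = 0.15·0.1794 / (0.15·0.1794 + 0.5·0.8206) ≈ 0.0615
After 'heads': P(biased) = 0.85·0.0615 / (0.85·0.0615 + 0.5·0.9385) ≈ 0.1003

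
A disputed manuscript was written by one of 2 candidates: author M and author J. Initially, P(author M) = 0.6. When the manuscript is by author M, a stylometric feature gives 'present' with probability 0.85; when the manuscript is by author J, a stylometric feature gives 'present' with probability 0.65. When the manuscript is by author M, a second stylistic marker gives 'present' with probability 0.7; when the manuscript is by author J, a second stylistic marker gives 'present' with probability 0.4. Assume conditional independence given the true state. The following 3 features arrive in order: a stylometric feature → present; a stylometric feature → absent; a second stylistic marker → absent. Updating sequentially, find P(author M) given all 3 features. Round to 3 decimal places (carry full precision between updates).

After a stylometric feature='present': P(author M) = 0.85·0.6000 / (0.85·0.6000 + 0.65·0.4000) ≈ 0.6623
After a stylometric feature='absent': P(author M) = 0.15·0.6623 / (0.15·0.6623 + 0.35·0.3377) ≈ 0.4567
After a second stylistic marker='absent': P(author M) = 0.3·0.4567 / (0.3·0.4567 + 0.6·0.5433) ≈ 0.2959

0.296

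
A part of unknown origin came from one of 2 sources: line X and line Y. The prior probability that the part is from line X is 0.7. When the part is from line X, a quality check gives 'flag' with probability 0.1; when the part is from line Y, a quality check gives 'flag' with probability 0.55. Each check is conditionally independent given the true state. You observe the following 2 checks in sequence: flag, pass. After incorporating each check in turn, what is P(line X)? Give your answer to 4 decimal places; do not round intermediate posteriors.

Apply Bayes' rule sequentially, carrying P(line X) forward.
After 'flag': P(line X) = 0.1·0.7000 / (0.1·0.7000 + 0.55·0.3000) ≈ 0.2979
After 'pass': P(line X) = 0.9·0.2979 / (0.9·0.2979 + 0.45·0.7021) ≈ 0.4590

0.4590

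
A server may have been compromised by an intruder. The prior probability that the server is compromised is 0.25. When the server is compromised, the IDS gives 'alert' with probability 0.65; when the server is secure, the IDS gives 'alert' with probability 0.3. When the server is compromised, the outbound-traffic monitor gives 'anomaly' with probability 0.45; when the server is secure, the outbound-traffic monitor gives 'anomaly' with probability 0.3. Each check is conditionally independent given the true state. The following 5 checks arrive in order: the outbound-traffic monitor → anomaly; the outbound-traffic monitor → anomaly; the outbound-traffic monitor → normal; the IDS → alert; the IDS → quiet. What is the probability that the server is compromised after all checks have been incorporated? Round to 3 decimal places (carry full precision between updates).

0.390

Apply Bayes' rule sequentially, carrying P(compromised) forward.
After the outbound-traffic monitor='anomaly': P(compromised) = 0.45·0.2500 / (0.45·0.2500 + 0.3·0.7500) ≈ 0.3333
After the outbound-traffic monitor='anomaly': P(compromised) = 0.45·0.3333 / (0.45·0.3333 + 0.3·0.6667) ≈ 0.4286
After the outbound-traffic monitor='normal': P(compromised) = 0.55·0.4286 / (0.55·0.4286 + 0.7·0.5714) ≈ 0.3708
After the IDS='alert': P(compromised) = 0.65·0.3708 / (0.65·0.3708 + 0.3·0.6292) ≈ 0.5608
After the IDS='quiet': P(compromised) = 0.35·0.5608 / (0.35·0.5608 + 0.7·0.4392) ≈ 0.3896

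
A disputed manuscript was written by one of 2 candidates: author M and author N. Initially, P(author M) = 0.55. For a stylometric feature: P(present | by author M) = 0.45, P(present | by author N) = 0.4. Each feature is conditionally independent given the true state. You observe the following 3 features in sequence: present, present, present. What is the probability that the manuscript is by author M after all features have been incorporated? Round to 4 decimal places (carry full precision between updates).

0.6351

Apply Bayes' rule sequentially, carrying P(author M) forward.
After 'present': P(author M) = 0.45·0.5500 / (0.45·0.5500 + 0.4·0.4500) ≈ 0.5789
After 'present': P(author M) = 0.45·0.5789 / (0.45·0.5789 + 0.4·0.4211) ≈ 0.6074
After 'present': P(author M) = 0.45·0.6074 / (0.45·0.6074 + 0.4·0.3926) ≈ 0.6351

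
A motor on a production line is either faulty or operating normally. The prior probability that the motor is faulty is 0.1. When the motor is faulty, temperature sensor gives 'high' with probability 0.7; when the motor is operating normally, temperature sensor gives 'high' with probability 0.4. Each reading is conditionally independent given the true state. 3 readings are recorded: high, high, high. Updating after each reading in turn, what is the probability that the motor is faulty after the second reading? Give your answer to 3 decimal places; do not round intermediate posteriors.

After 'high': P(faulty) = 0.7·0.1000 / (0.7·0.1000 + 0.4·0.9000) ≈ 0.1628
After 'high': P(faulty) = 0.7·0.1628 / (0.7·0.1628 + 0.4·0.8372) ≈ 0.2539

0.254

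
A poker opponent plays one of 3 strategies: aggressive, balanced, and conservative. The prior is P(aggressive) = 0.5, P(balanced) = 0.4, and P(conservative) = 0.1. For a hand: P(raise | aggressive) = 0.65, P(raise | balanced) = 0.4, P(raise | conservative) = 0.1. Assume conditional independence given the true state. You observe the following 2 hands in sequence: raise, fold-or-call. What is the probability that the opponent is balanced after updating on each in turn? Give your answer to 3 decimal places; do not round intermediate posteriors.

After 'raise': normaliser = 0.65·0.5000 + 0.4·0.4000 + 0.1·0.1000; P(aggressive) ≈ 0.6566, P(balanced) ≈ 0.3232, P(conservative) ≈ 0.0202
After 'fold-or-call': normaliser = 0.35·0.6566 + 0.6·0.3232 + 0.9·0.0202; P(aggressive) ≈ 0.5200, P(balanced) ≈ 0.4389, P(conservative) ≈ 0.0411

0.439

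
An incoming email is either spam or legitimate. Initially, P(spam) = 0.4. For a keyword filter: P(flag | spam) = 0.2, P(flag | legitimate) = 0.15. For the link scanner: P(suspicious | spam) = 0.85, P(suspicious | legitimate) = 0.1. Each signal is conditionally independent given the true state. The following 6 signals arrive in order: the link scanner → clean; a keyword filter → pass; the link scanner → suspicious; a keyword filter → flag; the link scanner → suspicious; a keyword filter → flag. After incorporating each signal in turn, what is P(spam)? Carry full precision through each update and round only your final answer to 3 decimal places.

0.931

After the link scanner='clean': P(spam) = 0.15·0.4000 / (0.15·0.4000 + 0.9·0.6000) ≈ 0.1000
After a keyword filter='pass': P(spam) = 0.8·0.1000 / (0.8·0.1000 + 0.85·0.9000) ≈ 0.0947
After the link scanner='suspicious': P(spam) = 0.85·0.0947 / (0.85·0.0947 + 0.1·0.9053) ≈ 0.4706
After a keyword filter='flag': P(spam) = 0.2·0.4706 / (0.2·0.4706 + 0.15·0.5294) ≈ 0.5424
After the link scanner='suspicious': P(spam) = 0.85·0.5424 / (0.85·0.5424 + 0.1·0.4576) ≈ 0.9097
After a keyword filter='flag': P(spam) = 0.2·0.9097 / (0.2·0.9097 + 0.15·0.0903) ≈ 0.9307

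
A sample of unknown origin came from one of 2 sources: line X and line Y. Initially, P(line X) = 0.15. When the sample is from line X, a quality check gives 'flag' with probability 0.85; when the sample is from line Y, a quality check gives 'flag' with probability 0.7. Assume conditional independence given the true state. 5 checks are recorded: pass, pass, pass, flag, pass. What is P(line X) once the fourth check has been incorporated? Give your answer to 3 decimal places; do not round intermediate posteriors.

Apply Bayes' rule sequentially, carrying P(line X) forward.
After 'pass': P(line X) = 0.15·0.1500 / (0.15·0.1500 + 0.3·0.8500) ≈ 0.0811
After 'pass': P(line X) = 0.15·0.0811 / (0.15·0.0811 + 0.3·0.9189) ≈ 0.0423
After 'pass': P(line X) = 0.15·0.0423 / (0.15·0.0423 + 0.3·0.9577) ≈ 0.0216
After 'flag': P(line X) = 0.85·0.0216 / (0.85·0.0216 + 0.7·0.9784) ≈ 0.0261

0.026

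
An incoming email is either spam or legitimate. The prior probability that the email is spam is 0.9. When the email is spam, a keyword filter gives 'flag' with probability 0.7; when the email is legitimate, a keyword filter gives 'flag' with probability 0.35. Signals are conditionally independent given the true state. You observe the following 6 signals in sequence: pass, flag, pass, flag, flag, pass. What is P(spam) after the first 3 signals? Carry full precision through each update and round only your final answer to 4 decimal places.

0.7931

After 'pass': P(spam) = 0.3·0.9000 / (0.3·0.9000 + 0.65·0.1000) ≈ 0.8060
After 'flag': P(spam) = 0.7·0.8060 / (0.7·0.8060 + 0.35·0.1940) ≈ 0.8926
After 'pass': P(spam) = 0.3·0.8926 / (0.3·0.8926 + 0.65·0.1074) ≈ 0.7931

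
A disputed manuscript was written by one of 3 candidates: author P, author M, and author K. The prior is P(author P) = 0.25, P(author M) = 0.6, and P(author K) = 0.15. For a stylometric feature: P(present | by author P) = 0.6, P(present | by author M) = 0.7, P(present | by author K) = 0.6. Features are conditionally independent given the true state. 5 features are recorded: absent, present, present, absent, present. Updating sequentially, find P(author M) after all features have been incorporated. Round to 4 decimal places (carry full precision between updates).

Each posterior becomes the prior for the next update.
After 'absent': normaliser = 0.4·0.2500 + 0.3·0.6000 + 0.4·0.1500; P(author P) ≈ 0.2941, P(author M) ≈ 0.5294, P(author K) ≈ 0.1765
After 'present': normaliser = 0.6·0.2941 + 0.7·0.5294 + 0.6·0.1765; P(author P) ≈ 0.2703, P(author M) ≈ 0.5676, P(author K) ≈ 0.1622
After 'present': normaliser = 0.6·0.2703 + 0.7·0.5676 + 0.6·0.1622; P(author P) ≈ 0.2469, P(author M) ≈ 0.6049, P(author K) ≈ 0.1481
After 'absent': normaliser = 0.4·0.2469 + 0.3·0.6049 + 0.4·0.1481; P(author P) ≈ 0.2909, P(author M) ≈ 0.5345, P(author K) ≈ 0.1745
After 'present': normaliser = 0.6·0.2909 + 0.7·0.5345 + 0.6·0.1745; P(author P) ≈ 0.2671, P(author M) ≈ 0.5726, P(author K) ≈ 0.1603

0.5726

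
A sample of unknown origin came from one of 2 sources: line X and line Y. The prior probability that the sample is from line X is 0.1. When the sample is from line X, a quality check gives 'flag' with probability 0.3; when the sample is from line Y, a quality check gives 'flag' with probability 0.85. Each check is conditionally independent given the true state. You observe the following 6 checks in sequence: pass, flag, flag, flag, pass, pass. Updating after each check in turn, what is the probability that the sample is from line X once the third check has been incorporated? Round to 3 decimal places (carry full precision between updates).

0.061

After 'pass': P(line X) = 0.7·0.1000 / (0.7·0.1000 + 0.15·0.9000) ≈ 0.3415
After 'flag': P(line X) = 0.3·0.3415 / (0.3·0.3415 + 0.85·0.6585) ≈ 0.1547
After 'flag': P(line X) = 0.3·0.1547 / (0.3·0.1547 + 0.85·0.8453) ≈ 0.0607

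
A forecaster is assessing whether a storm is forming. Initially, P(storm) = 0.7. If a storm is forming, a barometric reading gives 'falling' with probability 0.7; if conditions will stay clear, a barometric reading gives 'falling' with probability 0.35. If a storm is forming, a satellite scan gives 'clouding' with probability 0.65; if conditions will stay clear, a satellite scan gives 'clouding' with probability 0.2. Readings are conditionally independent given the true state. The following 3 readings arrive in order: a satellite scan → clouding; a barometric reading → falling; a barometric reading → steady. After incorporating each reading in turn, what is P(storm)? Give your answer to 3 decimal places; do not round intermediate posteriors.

0.875

Each posterior becomes the prior for the next update.
After a satellite scan='clouding': P(storm) = 0.65·0.7000 / (0.65·0.7000 + 0.2·0.3000) ≈ 0.8835
After a barometric reading='falling': P(storm) = 0.7·0.8835 / (0.7·0.8835 + 0.35·0.1165) ≈ 0.9381
After a barometric reading='steady': P(storm) = 0.3·0.9381 / (0.3·0.9381 + 0.65·0.0619) ≈ 0.8750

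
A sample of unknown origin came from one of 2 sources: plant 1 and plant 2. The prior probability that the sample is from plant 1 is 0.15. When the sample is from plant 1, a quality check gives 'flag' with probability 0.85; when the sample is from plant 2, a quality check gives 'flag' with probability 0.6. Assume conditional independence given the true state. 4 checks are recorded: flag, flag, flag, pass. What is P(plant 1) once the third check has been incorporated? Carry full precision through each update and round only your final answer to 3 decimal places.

After 'flag': P(plant 1) = 0.85·0.1500 / (0.85·0.1500 + 0.6·0.8500) ≈ 0.2000
After 'flag': P(plant 1) = 0.85·0.2000 / (0.85·0.2000 + 0.6·0.8000) ≈ 0.2615
After 'flag': P(plant 1) = 0.85·0.2615 / (0.85·0.2615 + 0.6·0.7385) ≈ 0.3341

0.334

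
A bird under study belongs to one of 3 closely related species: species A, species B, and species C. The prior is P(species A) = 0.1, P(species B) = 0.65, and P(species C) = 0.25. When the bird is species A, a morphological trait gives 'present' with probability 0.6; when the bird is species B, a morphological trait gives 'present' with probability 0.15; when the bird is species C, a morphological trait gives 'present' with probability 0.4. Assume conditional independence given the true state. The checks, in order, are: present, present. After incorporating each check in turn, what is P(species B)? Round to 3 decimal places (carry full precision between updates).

0.161

After 'present': normaliser = 0.6·0.1000 + 0.15·0.6500 + 0.4·0.2500; P(species A) ≈ 0.2330, P(species B) ≈ 0.3786, P(species C) ≈ 0.3883
After 'present': normaliser = 0.6·0.2330 + 0.15·0.3786 + 0.4·0.3883; P(species A) ≈ 0.3972, P(species B) ≈ 0.1614, P(species C) ≈ 0.4414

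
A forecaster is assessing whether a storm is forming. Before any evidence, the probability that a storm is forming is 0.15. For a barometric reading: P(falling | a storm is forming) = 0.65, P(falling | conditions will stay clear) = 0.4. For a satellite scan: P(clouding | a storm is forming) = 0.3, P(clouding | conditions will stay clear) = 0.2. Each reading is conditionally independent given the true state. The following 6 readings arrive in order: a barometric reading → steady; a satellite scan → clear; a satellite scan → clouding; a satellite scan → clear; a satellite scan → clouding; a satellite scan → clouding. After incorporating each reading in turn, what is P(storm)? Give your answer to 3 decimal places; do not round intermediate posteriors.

After a barometric reading='steady': P(storm) = 0.35·0.1500 / (0.35·0.1500 + 0.6·0.8500) ≈ 0.0933
After a satellite scan='clear': P(storm) = 0.7·0.0933 / (0.7·0.0933 + 0.8·0.9067) ≈ 0.0826
After a satellite scan='clouding': P(storm) = 0.3·0.0826 / (0.3·0.0826 + 0.2·0.9174) ≈ 0.1190
After a satellite scan='clear': P(storm) = 0.7·0.1190 / (0.7·0.1190 + 0.8·0.8810) ≈ 0.1057
After a satellite scan='clouding': P(storm) = 0.3·0.1057 / (0.3·0.1057 + 0.2·0.8943) ≈ 0.1506
After a satellite scan='clouding': P(storm) = 0.3·0.1506 / (0.3·0.1506 + 0.2·0.8494) ≈ 0.2101

0.210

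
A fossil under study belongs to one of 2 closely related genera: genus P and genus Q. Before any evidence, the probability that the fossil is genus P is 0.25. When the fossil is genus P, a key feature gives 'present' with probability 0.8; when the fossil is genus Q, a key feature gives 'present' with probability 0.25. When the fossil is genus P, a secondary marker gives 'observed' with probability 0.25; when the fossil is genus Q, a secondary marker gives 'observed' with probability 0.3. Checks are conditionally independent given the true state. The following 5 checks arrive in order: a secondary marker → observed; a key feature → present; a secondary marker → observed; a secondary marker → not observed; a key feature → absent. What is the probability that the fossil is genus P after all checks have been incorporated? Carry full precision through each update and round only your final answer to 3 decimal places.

Each posterior becomes the prior for the next update.
After a secondary marker='observed': P(genus P) = 0.25·0.2500 / (0.25·0.2500 + 0.3·0.7500) ≈ 0.2174
After a key feature='present': P(genus P) = 0.8·0.2174 / (0.8·0.2174 + 0.25·0.7826) ≈ 0.4706
After a secondary marker='observed': P(genus P) = 0.25·0.4706 / (0.25·0.4706 + 0.3·0.5294) ≈ 0.4255
After a secondary marker='not observed': P(genus P) = 0.75·0.4255 / (0.75·0.4255 + 0.7·0.5745) ≈ 0.4425
After a key feature='absent': P(genus P) = 0.2·0.4425 / (0.2·0.4425 + 0.75·0.5575) ≈ 0.1747

0.175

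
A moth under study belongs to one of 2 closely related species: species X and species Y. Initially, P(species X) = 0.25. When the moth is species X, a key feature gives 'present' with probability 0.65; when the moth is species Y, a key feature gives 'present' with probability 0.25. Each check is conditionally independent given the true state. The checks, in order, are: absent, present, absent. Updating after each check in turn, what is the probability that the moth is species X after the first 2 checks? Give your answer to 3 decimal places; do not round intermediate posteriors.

Each posterior becomes the prior for the next update.
After 'absent': P(species X) = 0.35·0.2500 / (0.35·0.2500 + 0.75·0.7500) ≈ 0.1346
After 'present': P(species X) = 0.65·0.1346 / (0.65·0.1346 + 0.25·0.8654) ≈ 0.2880

0.288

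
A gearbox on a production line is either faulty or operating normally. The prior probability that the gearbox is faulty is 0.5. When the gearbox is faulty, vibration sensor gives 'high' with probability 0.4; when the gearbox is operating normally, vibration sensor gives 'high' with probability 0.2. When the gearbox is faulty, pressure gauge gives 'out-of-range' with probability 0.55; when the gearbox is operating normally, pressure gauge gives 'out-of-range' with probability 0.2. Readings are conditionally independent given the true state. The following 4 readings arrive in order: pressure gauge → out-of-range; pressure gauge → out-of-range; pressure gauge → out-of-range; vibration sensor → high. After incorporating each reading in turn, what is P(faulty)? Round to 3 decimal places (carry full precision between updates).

0.977

After pressure gauge='out-of-range': P(faulty) = 0.55·0.5000 / (0.55·0.5000 + 0.2·0.5000) ≈ 0.7333
After pressure gauge='out-of-range': P(faulty) = 0.55·0.7333 / (0.55·0.7333 + 0.2·0.2667) ≈ 0.8832
After pressure gauge='out-of-range': P(faulty) = 0.55·0.8832 / (0.55·0.8832 + 0.2·0.1168) ≈ 0.9541
After vibration sensor='high': P(faulty) = 0.4·0.9541 / (0.4·0.9541 + 0.2·0.0459) ≈ 0.9765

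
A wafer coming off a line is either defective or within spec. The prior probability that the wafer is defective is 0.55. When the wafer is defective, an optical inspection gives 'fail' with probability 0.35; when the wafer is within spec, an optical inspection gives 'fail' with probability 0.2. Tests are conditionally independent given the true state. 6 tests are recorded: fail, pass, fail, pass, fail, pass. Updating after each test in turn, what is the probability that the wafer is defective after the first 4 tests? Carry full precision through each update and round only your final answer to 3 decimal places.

After 'fail': P(defective) = 0.35·0.5500 / (0.35·0.5500 + 0.2·0.4500) ≈ 0.6814
After 'pass': P(defective) = 0.65·0.6814 / (0.65·0.6814 + 0.8·0.3186) ≈ 0.6347
After 'fail': P(defective) = 0.35·0.6347 / (0.35·0.6347 + 0.2·0.3653) ≈ 0.7526
After 'pass': P(defective) = 0.65·0.7526 / (0.65·0.7526 + 0.8·0.2474) ≈ 0.7119

0.712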